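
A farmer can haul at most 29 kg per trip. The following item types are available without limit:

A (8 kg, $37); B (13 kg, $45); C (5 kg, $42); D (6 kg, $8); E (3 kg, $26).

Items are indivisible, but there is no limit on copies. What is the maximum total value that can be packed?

Best value-per-unit is E at 26/3; filling with it alone gives 9×26 = 234.
Optimal mix: 1×C + 8×E → weight 29, value 250.

$250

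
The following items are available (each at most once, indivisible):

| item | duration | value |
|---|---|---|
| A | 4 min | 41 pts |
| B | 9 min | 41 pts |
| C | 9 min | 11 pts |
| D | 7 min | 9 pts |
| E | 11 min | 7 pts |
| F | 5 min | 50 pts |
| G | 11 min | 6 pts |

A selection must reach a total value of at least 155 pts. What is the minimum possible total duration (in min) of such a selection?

45

Subsets with value ≥ 155, sorted by total duration:
- A+B+C+D+E+F: duration 45, value 159
- A+B+C+D+F+G: duration 45, value 158
- A+B+C+E+F+G: duration 49, value 156
Minimum duration: 45 min.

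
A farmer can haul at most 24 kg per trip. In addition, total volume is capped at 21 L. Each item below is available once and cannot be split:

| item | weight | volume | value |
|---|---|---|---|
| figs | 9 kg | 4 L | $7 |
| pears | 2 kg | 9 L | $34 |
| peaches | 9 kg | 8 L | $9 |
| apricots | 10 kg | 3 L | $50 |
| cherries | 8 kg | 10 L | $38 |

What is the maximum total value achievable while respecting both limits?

Feasible sets respecting both limits:
- pears+peaches+apricots: weight 21, volume 20, value 93
- figs+pears+apricots: weight 21, volume 16, value 91
- apricots+cherries: weight 18, volume 13, value 88
- pears+apricots: weight 12, volume 12, value 84
Best: $93.

$93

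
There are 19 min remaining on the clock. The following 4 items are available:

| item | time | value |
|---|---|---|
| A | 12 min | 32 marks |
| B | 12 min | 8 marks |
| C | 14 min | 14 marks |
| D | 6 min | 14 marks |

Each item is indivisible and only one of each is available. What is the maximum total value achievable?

46 marks

Check high-value combinations within 19 min:
- A+D: time 12+6=18, value 32+14=46
- A: time 12, value 32
- B+D: time 12+6=18, value 8+14=22
- D: time 6, value 14
- C: time 14, value 14
Best: 46 marks.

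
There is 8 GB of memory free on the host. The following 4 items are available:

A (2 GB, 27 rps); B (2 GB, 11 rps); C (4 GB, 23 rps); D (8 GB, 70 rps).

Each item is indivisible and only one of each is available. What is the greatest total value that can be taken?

70 rps

This is a 0/1 knapsack; check combinations near the capacity.
- D: memory 8, value 70
- A+B+C: memory 2+2+4=8, value 27+11+23=61
- A+C: memory 2+4=6, value 27+23=50
Best: 70 rps.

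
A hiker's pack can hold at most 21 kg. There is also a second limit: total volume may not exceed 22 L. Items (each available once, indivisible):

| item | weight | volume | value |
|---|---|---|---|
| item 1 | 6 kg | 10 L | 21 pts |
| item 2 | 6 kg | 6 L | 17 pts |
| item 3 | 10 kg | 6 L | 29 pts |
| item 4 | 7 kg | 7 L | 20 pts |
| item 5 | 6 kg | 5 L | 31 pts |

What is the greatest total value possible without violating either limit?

72 pts

Feasible sets respecting both limits:
- item 1+item 4+item 5: weight 19, volume 22, value 72
- item 1+item 2+item 5: weight 18, volume 21, value 69
- item 2+item 4+item 5: weight 19, volume 18, value 68
Best: 72 pts.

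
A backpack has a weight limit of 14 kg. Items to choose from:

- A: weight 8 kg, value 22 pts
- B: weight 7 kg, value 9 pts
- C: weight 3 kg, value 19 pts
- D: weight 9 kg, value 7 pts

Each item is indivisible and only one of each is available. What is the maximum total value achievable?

41 pts

Check high-value combinations within 14 kg:
- A+C: weight 8+3=11, value 22+19=41
- B+C: weight 7+3=10, value 9+19=28
- C+D: weight 3+9=12, value 19+7=26
- A: weight 8, value 22
Best: 41 pts.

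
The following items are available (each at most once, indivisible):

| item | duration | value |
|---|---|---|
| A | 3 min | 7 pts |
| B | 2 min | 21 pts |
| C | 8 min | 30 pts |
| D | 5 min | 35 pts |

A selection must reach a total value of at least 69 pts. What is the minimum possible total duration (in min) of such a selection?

15

Subsets with value ≥ 69, sorted by total duration:
- B+C+D: duration 15, value 86
- A+C+D: duration 16, value 72
- A+B+C+D: duration 18, value 93
Minimum duration: 15 min.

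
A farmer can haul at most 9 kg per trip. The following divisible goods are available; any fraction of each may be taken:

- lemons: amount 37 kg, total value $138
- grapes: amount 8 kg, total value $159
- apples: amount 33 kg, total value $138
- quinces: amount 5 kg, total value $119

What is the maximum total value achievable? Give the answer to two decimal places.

198.50

Take in order of value per unit:
- quinces (119/5 per unit): all 5 → value 119, running total 119.00
- grapes (159/8 per unit): 4 of 8 → value 4×159/8 = 79.5000, running total 198.50
Total 198.50.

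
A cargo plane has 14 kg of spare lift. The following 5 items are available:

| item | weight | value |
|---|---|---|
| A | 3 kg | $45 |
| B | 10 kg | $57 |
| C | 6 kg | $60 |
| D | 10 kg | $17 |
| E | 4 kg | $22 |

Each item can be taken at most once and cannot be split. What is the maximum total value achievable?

Check high-value combinations within 14 kg:
- A+C+E: weight 3+6+4=13, value 45+60+22=127
- A+C: weight 3+6=9, value 45+60=105
- A+B: weight 3+10=13, value 45+57=102
- C+E: weight 6+4=10, value 60+22=82
- B+E: weight 10+4=14, value 57+22=79
Best: $127.

$127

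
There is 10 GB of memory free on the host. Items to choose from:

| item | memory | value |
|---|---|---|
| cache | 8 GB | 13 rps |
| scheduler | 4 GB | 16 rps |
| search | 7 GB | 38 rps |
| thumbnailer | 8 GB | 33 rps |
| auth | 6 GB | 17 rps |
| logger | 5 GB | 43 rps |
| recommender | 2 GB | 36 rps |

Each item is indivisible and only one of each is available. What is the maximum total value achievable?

79 rps

Check high-value combinations within 10 GB:
- logger+recommender: memory 5+2=7, value 43+36=79
- search+recommender: memory 7+2=9, value 38+36=74
- thumbnailer+recommender: memory 8+2=10, value 33+36=69
- scheduler+logger: memory 4+5=9, value 16+43=59
Best: 79 rps.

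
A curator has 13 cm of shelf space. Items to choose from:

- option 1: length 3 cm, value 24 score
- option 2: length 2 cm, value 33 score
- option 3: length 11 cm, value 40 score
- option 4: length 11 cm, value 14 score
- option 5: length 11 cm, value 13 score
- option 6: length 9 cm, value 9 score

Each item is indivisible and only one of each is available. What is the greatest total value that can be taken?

73 score

Check high-value combinations within 13 cm:
- option 2+option 3: length 2+11=13, value 33+40=73
- option 1+option 2: length 3+2=5, value 24+33=57
- option 2+option 4: length 2+11=13, value 33+14=47
- option 2+option 5: length 2+11=13, value 33+13=46
Best: 73 score.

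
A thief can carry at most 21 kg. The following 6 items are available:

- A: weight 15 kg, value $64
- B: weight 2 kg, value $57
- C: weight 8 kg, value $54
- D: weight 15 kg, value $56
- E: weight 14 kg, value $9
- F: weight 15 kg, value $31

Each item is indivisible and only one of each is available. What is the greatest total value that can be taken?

Check high-value combinations within 21 kg:
- A+B: weight 15+2=17, value 64+57=121
- B+D: weight 2+15=17, value 57+56=113
- B+C: weight 2+8=10, value 57+54=111
- B+F: weight 2+15=17, value 57+31=88
Best: $121.

$121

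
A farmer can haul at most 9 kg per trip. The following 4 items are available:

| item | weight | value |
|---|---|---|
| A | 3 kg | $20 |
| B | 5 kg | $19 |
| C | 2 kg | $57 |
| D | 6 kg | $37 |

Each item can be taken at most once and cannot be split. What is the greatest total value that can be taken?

Check high-value combinations within 9 kg:
- C+D: weight 2+6=8, value 57+37=94
- A+C: weight 3+2=5, value 20+57=77
- B+C: weight 5+2=7, value 19+57=76
- C: weight 2, value 57
Best: $94.

$94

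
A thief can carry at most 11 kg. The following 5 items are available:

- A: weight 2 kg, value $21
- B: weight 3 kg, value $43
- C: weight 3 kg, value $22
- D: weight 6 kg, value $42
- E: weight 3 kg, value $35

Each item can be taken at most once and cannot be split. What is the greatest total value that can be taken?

Check high-value combinations within 11 kg:
- A+B+C+E: weight 2+3+3+3=11, value 21+43+22+35=121
- A+B+D: weight 2+3+6=11, value 21+43+42=106
- B+C+E: weight 3+3+3=9, value 43+22+35=100
- A+B+E: weight 2+3+3=8, value 21+43+35=99
Best: $121.

$121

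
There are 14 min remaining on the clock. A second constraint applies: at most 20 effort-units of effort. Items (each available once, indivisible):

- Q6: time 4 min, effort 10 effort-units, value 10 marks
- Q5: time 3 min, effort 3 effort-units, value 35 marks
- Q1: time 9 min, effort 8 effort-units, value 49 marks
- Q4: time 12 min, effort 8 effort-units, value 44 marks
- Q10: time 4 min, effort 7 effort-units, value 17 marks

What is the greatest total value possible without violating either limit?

84 marks

Feasible sets respecting both limits:
- Q5+Q1: time 12, effort 11, value 84
- Q1+Q10: time 13, effort 15, value 66
- Q6+Q5+Q10: time 11, effort 20, value 62
- Q6+Q1: time 13, effort 18, value 59
Best: 84 marks.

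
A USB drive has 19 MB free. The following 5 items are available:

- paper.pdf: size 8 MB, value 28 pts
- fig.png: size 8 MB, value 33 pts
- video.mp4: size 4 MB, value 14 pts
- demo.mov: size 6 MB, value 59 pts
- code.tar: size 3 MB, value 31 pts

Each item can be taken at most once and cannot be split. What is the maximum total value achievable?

123 pts

Check high-value combinations within 19 MB:
- fig.png+demo.mov+code.tar: size 8+6+3=17, value 33+59+31=123
- paper.pdf+demo.mov+code.tar: size 8+6+3=17, value 28+59+31=118
- fig.png+video.mp4+demo.mov: size 8+4+6=18, value 33+14+59=106
- video.mp4+demo.mov+code.tar: size 4+6+3=13, value 14+59+31=104
- paper.pdf+video.mp4+demo.mov: size 8+4+6=18, value 28+14+59=101
Best: 123 pts.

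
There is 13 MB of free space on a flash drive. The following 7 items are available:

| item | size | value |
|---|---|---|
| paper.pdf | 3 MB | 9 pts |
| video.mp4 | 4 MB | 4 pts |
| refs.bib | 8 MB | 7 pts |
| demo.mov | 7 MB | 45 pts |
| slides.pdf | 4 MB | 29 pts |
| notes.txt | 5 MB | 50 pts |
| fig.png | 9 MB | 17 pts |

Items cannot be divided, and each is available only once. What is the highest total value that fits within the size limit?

Check high-value combinations within 13 MB:
- demo.mov+notes.txt: size 7+5=12, value 45+50=95
- paper.pdf+slides.pdf+notes.txt: size 3+4+5=12, value 9+29+50=88
- video.mp4+slides.pdf+notes.txt: size 4+4+5=13, value 4+29+50=83
- slides.pdf+notes.txt: size 4+5=9, value 29+50=79
- demo.mov+slides.pdf: size 7+4=11, value 45+29=74
Best: 95 pts.

95 pts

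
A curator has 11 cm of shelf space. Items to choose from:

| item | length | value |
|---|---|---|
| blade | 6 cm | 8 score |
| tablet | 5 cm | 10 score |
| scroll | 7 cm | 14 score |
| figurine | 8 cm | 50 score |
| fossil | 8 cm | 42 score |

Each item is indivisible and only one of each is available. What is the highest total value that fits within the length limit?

50 score

Check high-value combinations within 11 cm:
- figurine: length 8, value 50
- fossil: length 8, value 42
- blade+tablet: length 6+5=11, value 8+10=18
- scroll: length 7, value 14
Best: 50 score.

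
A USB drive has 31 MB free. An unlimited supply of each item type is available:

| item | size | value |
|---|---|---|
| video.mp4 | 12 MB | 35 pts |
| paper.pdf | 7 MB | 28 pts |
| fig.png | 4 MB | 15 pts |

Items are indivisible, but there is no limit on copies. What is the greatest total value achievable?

Best value-per-unit is paper.pdf at 28/7; filling with it alone gives 4×28 = 112.
Optimal mix: 1×paper.pdf + 6×fig.png → size 31, value 118.

118 pts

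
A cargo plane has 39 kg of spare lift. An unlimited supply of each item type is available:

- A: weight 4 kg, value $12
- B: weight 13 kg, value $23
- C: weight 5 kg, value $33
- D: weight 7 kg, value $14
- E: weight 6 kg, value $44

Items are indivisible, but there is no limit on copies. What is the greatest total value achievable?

$275

Best value-per-unit is E at 44/6; filling with it alone gives 6×44 = 264.
Optimal mix: 3×C + 4×E → weight 39, value 275.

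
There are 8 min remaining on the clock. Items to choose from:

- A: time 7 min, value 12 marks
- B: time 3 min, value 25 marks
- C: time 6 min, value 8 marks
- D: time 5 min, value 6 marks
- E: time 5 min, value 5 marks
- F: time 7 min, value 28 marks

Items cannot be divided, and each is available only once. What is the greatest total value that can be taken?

Check high-value combinations within 8 min:
- B+D: time 3+5=8, value 25+6=31
- B+E: time 3+5=8, value 25+5=30
- F: time 7, value 28
- B: time 3, value 25
Best: 31 marks.

31 marks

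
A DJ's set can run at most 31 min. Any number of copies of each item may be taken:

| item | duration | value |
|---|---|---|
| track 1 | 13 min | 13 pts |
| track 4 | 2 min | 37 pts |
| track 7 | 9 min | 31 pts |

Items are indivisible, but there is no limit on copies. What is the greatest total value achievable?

Best value-per-unit is track 4 at 37/2, and filling with it alone uses duration 15×2=30. No mix of the others beats 15×37 = 555.

555 pts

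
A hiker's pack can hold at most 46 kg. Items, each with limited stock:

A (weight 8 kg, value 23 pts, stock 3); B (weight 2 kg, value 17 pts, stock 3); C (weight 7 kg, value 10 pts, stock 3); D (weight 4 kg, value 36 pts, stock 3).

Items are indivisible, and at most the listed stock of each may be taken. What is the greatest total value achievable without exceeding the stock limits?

228 pts

Top feasible selections:
- 3×A + 3×B + 3×D: weight 42, value 228
- 2×A + 3×B + 1×C + 3×D: weight 41, value 215
Best: 228 pts.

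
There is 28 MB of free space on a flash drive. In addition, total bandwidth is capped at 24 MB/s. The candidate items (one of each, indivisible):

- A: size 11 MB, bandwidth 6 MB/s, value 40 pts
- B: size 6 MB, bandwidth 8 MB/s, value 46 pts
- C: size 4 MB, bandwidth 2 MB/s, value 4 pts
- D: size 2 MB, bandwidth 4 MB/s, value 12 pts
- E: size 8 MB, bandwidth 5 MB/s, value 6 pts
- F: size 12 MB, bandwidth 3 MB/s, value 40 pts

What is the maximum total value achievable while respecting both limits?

Feasible sets respecting both limits:
- A+B+D+E: size 27, bandwidth 23, value 104
- B+D+E+F: size 28, bandwidth 20, value 104
- A+B+C+D: size 23, bandwidth 20, value 102
- B+C+D+F: size 24, bandwidth 17, value 102
Best: 104 pts.

104 pts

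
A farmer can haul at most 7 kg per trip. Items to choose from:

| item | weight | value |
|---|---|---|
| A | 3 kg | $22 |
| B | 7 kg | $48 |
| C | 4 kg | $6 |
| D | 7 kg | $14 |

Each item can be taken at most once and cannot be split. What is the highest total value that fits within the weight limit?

$48

Check high-value combinations within 7 kg:
- B: weight 7, value 48
- A+C: weight 3+4=7, value 22+6=28
- A: weight 3, value 22
- D: weight 7, value 14
- C: weight 4, value 6
Best: $48.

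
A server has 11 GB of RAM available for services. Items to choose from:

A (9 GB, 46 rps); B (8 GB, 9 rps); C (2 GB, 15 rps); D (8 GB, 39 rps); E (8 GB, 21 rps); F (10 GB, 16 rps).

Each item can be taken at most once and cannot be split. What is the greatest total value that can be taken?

61 rps

Check high-value combinations within 11 GB:
- A+C: memory 9+2=11, value 46+15=61
- C+D: memory 2+8=10, value 15+39=54
- A: memory 9, value 46
Best: 61 rps.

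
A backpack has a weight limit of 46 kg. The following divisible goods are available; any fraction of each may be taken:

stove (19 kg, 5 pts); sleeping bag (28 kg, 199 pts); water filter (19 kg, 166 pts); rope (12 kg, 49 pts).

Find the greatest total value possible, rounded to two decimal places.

Take in order of value per unit:
- water filter (166/19 per unit): all 19 → value 166, running total 166.00
- sleeping bag (199/28 per unit): 27 of 28 → value 27×199/28 = 191.8929, running total 357.89
Total 357.89.

357.89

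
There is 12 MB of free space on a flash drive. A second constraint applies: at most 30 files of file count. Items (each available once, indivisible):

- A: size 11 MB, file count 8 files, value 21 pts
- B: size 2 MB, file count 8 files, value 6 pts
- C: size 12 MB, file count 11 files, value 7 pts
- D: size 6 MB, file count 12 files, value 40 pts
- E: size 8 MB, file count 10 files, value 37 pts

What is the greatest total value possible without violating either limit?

46 pts

Feasible sets respecting both limits:
- B+D: size 8, file count 20, value 46
- B+E: size 10, file count 18, value 43
- D: size 6, file count 12, value 40
- E: size 8, file count 10, value 37
Best: 46 pts.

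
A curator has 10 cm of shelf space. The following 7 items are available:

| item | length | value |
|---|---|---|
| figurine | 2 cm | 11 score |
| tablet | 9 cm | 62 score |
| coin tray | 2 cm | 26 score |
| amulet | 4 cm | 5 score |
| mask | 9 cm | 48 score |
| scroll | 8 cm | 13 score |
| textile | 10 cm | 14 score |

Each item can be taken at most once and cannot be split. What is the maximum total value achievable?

62 score

Check high-value combinations within 10 cm:
- tablet: length 9, value 62
- mask: length 9, value 48
- figurine+coin tray+amulet: length 2+2+4=8, value 11+26+5=42
- coin tray+scroll: length 2+8=10, value 26+13=39
- figurine+coin tray: length 2+2=4, value 11+26=37
Best: 62 score.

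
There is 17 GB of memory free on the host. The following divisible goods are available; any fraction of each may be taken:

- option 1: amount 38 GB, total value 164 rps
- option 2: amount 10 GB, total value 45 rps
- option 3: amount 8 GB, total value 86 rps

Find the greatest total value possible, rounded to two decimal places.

126.50

Take in order of value per unit:
- option 3 (86/8 per unit): all 8 → value 86, running total 86.00
- option 2 (45/10 per unit): 9 of 10 → value 9×45/10 = 40.5000, running total 126.50
Total 126.50.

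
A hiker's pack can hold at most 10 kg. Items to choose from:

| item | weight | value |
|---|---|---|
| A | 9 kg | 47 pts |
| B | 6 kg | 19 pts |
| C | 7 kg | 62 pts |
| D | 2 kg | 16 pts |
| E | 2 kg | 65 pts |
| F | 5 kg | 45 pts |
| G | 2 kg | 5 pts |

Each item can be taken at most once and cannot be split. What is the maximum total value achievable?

Check high-value combinations within 10 kg:
- C+E: weight 7+2=9, value 62+65=127
- D+E+F: weight 2+2+5=9, value 16+65+45=126
- E+F+G: weight 2+5+2=9, value 65+45+5=115
- E+F: weight 2+5=7, value 65+45=110
- B+D+E: weight 6+2+2=10, value 19+16+65=100
Best: 127 pts.

127 pts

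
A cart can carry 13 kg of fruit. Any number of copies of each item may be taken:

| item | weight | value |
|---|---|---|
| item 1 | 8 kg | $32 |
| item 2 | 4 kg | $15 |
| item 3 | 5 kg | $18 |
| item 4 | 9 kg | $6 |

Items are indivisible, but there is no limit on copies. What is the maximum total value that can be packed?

Best value-per-unit is item 1 at 32/8; filling with it alone gives 1×32 = 32.
Optimal mix: 1×item 1 + 1×item 3 → weight 13, value 50.

$50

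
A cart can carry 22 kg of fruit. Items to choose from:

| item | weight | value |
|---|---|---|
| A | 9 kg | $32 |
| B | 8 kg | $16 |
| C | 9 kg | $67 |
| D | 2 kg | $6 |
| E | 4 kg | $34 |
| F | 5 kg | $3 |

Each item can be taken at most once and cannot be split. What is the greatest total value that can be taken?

Check high-value combinations within 22 kg:
- A+C+E: weight 9+9+4=22, value 32+67+34=133
- B+C+E: weight 8+9+4=21, value 16+67+34=117
- C+D+E+F: weight 9+2+4+5=20, value 67+6+34+3=110
- C+D+E: weight 9+2+4=15, value 67+6+34=107
Best: $133.

$133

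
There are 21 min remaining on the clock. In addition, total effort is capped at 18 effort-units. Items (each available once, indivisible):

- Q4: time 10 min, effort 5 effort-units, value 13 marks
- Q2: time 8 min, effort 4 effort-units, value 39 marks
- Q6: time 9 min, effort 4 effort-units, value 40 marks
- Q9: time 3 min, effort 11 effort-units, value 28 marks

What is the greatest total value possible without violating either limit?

79 marks

Feasible sets respecting both limits:
- Q2+Q6: time 17, effort 8, value 79
- Q6+Q9: time 12, effort 15, value 68
- Q2+Q9: time 11, effort 15, value 67
Best: 79 marks.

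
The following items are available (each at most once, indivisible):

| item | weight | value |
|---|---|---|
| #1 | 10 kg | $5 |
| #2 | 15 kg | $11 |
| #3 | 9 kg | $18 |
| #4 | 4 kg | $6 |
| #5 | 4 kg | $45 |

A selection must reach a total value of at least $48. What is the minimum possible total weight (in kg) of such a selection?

Subsets with value ≥ 48, sorted by total weight:
- #4+#5: weight 8, value 51
- #3+#5: weight 13, value 63
- #1+#5: weight 14, value 50
- #3+#4+#5: weight 17, value 69
Minimum weight: 8 kg.

8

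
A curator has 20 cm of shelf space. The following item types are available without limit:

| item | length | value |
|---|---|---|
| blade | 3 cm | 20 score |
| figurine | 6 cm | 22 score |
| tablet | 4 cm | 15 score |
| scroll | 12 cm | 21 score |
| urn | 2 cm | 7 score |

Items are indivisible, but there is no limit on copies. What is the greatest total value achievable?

Best value-per-unit is blade at 20/3; filling with it alone gives 6×20 = 120.
Optimal mix: 6×blade + 1×urn → length 20, value 127.

127 score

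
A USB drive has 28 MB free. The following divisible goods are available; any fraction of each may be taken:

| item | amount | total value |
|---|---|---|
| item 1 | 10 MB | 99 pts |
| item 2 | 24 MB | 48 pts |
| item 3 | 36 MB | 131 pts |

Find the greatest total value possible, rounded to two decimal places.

Take in order of value per unit:
- item 1 (99/10 per unit): all 10 → value 99, running total 99.00
- item 3 (131/36 per unit): 18 of 36 → value 18×131/36 = 65.5000, running total 164.50
Total 164.50.

164.50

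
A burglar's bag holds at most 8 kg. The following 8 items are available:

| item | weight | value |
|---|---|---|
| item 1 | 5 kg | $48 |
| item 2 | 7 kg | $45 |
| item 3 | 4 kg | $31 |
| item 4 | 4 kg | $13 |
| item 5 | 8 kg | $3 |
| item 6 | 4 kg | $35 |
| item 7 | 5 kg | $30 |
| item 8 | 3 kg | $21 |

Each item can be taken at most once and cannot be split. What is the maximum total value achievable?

$69

Check high-value combinations within 8 kg:
- item 1+item 8: weight 5+3=8, value 48+21=69
- item 3+item 6: weight 4+4=8, value 31+35=66
- item 6+item 8: weight 4+3=7, value 35+21=56
- item 3+item 8: weight 4+3=7, value 31+21=52
Best: $69.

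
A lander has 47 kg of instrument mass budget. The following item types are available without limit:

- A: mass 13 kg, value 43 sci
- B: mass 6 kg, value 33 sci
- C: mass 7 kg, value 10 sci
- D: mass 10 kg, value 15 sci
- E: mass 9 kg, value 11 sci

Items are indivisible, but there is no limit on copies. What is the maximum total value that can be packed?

231 sci

Best value-per-unit is B at 33/6, and filling with it alone uses mass 7×6=42. No mix of the others beats 7×33 = 231.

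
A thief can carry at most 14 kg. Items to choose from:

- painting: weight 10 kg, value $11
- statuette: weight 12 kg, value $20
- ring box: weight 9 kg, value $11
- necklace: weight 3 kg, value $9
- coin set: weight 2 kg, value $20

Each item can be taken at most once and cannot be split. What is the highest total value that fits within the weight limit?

Check high-value combinations within 14 kg:
- statuette+coin set: weight 12+2=14, value 20+20=40
- ring box+necklace+coin set: weight 9+3+2=14, value 11+9+20=40
- ring box+coin set: weight 9+2=11, value 11+20=31
- painting+coin set: weight 10+2=12, value 11+20=31
- necklace+coin set: weight 3+2=5, value 9+20=29
Best: $40.

$40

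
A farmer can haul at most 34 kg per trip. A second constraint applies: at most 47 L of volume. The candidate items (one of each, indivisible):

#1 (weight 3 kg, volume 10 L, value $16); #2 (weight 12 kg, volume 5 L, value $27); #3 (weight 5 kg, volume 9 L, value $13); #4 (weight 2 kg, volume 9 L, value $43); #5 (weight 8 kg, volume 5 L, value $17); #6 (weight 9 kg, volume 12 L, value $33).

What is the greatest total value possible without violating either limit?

Feasible sets respecting both limits:
- #1+#2+#4+#5+#6: weight 34, volume 41, value 136
- #1+#2+#3+#4+#6: weight 31, volume 45, value 132
- #1+#3+#4+#5+#6: weight 27, volume 45, value 122
- #2+#4+#5+#6: weight 31, volume 31, value 120
Best: $136.

$136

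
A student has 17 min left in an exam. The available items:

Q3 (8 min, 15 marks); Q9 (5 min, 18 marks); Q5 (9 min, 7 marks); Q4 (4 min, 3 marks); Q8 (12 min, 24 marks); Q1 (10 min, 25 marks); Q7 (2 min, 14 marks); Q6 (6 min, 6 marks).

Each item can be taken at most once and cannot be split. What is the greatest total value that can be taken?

57 marks

This is a 0/1 knapsack; check combinations near the capacity.
- Q9+Q1+Q7: time 5+10+2=17, value 18+25+14=57
- Q3+Q9+Q7: time 8+5+2=15, value 15+18+14=47
- Q9+Q1: time 5+10=15, value 18+25=43
Best: 57 marks.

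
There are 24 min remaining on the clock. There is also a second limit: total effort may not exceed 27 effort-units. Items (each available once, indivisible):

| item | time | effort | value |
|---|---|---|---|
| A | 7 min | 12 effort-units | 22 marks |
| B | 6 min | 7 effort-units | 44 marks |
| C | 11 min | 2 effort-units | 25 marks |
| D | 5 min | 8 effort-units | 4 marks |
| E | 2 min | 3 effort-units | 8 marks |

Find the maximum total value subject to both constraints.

91 marks

Feasible sets respecting both limits:
- A+B+C: time 24, effort 21, value 91
- B+C+D+E: time 24, effort 20, value 81
- B+C+E: time 19, effort 12, value 77
- A+B+E: time 15, effort 22, value 74
Best: 91 marks.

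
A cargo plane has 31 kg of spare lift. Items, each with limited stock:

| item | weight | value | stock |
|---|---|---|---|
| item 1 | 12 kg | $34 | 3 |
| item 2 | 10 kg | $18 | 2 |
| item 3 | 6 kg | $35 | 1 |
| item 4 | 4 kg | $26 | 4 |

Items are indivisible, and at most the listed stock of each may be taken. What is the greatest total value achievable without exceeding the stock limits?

$147

Best selections within weight 31 and stock limits:
- 1×item 1 + 1×item 3 + 3×item 4: weight 30, value 147
- 1×item 3 + 4×item 4: weight 22, value 139
- 1×item 1 + 4×item 4: weight 28, value 138
- 1×item 2 + 1×item 3 + 3×item 4: weight 28, value 131
Best: $147.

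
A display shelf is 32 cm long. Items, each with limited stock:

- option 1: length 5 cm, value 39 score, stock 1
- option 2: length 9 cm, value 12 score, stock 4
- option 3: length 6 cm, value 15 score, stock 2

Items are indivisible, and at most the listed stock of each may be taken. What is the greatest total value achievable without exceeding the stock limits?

81 score

Best selections within length 32 and stock limits:
- 1×option 1 + 1×option 2 + 2×option 3: length 26, value 81
- 1×option 1 + 2×option 2 + 1×option 3: length 29, value 78
- 1×option 1 + 3×option 2: length 32, value 75
- 1×option 1 + 2×option 3: length 17, value 69
Best: 81 score.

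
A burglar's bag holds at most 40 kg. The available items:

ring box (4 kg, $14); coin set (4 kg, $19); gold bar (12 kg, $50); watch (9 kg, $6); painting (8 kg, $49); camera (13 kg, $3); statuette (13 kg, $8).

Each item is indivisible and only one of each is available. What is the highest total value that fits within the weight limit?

This is a 0/1 knapsack; check combinations near the capacity.
- ring box+coin set+gold bar+watch+painting: weight 4+4+12+9+8=37, value 14+19+50+6+49=138
- ring box+coin set+gold bar+painting: weight 4+4+12+8=28, value 14+19+50+49=132
- coin set+gold bar+painting+statuette: weight 4+12+8+13=37, value 19+50+49+8=126
Best: $138.

$138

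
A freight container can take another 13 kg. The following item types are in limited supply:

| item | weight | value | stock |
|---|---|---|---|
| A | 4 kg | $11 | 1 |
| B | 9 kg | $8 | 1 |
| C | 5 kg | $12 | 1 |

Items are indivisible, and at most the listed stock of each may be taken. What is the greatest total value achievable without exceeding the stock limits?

Top feasible selections:
- 1×A + 1×C: weight 9, value 23
- 1×A + 1×B: weight 13, value 19
- 1×C: weight 5, value 12
Best: $23.

$23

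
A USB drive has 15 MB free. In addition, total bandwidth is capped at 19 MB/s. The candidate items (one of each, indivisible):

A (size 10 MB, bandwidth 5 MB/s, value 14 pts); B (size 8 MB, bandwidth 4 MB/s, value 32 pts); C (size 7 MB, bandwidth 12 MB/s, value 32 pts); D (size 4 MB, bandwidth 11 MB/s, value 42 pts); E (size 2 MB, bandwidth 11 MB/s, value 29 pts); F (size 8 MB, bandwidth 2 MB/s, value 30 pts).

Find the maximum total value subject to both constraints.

74 pts

Feasible sets respecting both limits:
- B+D: size 12, bandwidth 15, value 74
- D+F: size 12, bandwidth 13, value 72
- B+C: size 15, bandwidth 16, value 64
- C+F: size 15, bandwidth 14, value 62
Best: 74 pts.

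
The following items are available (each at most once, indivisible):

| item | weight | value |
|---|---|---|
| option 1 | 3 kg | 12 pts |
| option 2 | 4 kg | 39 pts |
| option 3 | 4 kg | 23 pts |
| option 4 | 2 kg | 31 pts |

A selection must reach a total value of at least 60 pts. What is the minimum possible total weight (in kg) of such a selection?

6

Subsets with value ≥ 60, sorted by total weight:
- option 2+option 4: weight 6, value 70
- option 2+option 3: weight 8, value 62
Minimum weight: 6 kg.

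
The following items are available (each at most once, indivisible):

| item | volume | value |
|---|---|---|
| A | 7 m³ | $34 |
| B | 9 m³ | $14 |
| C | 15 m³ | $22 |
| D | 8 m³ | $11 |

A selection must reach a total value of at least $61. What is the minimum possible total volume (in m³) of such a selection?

30

Subsets with value ≥ 61, sorted by total volume:
- A+C+D: volume 30, value 67
- A+B+C: volume 31, value 70
Minimum volume: 30 m³.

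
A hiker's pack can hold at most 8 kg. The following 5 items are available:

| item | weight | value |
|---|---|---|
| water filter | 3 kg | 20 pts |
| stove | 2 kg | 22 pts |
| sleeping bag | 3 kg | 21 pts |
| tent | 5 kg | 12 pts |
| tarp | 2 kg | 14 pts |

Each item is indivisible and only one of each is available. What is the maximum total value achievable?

63 pts

Check high-value combinations within 8 kg:
- water filter+stove+sleeping bag: weight 3+2+3=8, value 20+22+21=63
- stove+sleeping bag+tarp: weight 2+3+2=7, value 22+21+14=57
- water filter+stove+tarp: weight 3+2+2=7, value 20+22+14=56
- water filter+sleeping bag+tarp: weight 3+3+2=8, value 20+21+14=55
Best: 63 pts.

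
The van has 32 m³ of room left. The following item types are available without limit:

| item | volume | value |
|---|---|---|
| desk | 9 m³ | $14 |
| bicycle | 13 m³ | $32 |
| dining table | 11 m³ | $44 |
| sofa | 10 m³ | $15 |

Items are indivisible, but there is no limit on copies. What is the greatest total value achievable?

$103

Best value-per-unit is dining table at 44/11; filling with it alone gives 2×44 = 88.
Optimal mix: 2×dining table + 1×sofa → volume 32, value 103.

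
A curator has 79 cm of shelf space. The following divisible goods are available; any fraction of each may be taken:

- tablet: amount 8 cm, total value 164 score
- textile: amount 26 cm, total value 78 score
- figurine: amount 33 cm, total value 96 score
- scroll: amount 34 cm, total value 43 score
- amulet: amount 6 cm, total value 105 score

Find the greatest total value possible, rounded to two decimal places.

450.59

Take in order of value per unit:
- tablet (164/8 per unit): all 8 → value 164, running total 164.00
- amulet (105/6 per unit): all 6 → value 105, running total 269.00
- textile (78/26 per unit): all 26 → value 78, running total 347.00
- figurine (96/33 per unit): all 33 → value 96, running total 443.00
- scroll (43/34 per unit): 6 of 34 → value 6×43/34 = 7.5882, running total 450.59
Total 450.59.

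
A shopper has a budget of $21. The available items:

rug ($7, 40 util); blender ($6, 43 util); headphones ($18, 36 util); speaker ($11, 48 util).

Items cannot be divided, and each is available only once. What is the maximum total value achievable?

Check high-value combinations within $21:
- blender+speaker: cost 6+11=17, value 43+48=91
- rug+speaker: cost 7+11=18, value 40+48=88
- rug+blender: cost 7+6=13, value 40+43=83
Best: 91 util.

91 util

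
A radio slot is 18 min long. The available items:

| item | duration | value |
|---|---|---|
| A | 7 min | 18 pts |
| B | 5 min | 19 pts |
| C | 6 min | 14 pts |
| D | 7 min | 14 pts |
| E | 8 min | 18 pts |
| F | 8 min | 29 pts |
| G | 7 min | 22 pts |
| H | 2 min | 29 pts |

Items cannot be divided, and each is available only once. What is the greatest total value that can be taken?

Check high-value combinations within 18 min:
- F+G+H: duration 8+7+2=17, value 29+22+29=80
- B+F+H: duration 5+8+2=15, value 19+29+29=77
- A+F+H: duration 7+8+2=17, value 18+29+29=76
- E+F+H: duration 8+8+2=18, value 18+29+29=76
Best: 80 pts.

80 pts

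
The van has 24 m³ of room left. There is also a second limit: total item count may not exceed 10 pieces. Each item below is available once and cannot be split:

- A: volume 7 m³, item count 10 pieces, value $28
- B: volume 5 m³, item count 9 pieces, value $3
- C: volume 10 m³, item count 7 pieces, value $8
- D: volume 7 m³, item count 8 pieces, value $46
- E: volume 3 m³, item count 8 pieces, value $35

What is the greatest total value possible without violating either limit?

$46

Feasible sets respecting both limits:
- D: volume 7, item count 8, value 46
- E: volume 3, item count 8, value 35
- A: volume 7, item count 10, value 28
Best: $46.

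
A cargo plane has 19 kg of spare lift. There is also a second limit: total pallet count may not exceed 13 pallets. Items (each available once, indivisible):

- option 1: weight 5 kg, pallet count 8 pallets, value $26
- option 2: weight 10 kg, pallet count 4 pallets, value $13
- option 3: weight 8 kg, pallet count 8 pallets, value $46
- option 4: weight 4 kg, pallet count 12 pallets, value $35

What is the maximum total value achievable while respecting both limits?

Feasible sets respecting both limits:
- option 2+option 3: weight 18, pallet count 12, value 59
- option 3: weight 8, pallet count 8, value 46
- option 1+option 2: weight 15, pallet count 12, value 39
- option 4: weight 4, pallet count 12, value 35
Best: $59.

$59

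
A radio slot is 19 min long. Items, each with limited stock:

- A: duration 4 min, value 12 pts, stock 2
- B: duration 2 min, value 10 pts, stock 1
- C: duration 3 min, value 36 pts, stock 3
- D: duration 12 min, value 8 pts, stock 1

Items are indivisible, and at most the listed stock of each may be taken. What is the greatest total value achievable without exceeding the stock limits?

Best selections within duration 19 and stock limits:
- 2×A + 1×B + 3×C: duration 19, value 142
- 2×A + 3×C: duration 17, value 132
Best: 142 pts.

142 pts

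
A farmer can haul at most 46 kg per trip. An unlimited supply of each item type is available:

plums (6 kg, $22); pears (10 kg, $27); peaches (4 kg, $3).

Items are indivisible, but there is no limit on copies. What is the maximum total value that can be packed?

Best value-per-unit is plums at 22/6; filling with it alone gives 7×22 = 154.
Optimal mix: 6×plums + 1×pears → weight 46, value 159.

$159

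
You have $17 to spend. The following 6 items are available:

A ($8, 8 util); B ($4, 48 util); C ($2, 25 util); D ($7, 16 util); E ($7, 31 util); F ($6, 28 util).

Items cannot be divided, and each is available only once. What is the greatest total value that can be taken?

107 util

Check high-value combinations within $17:
- B+E+F: cost 4+7+6=17, value 48+31+28=107
- B+C+E: cost 4+2+7=13, value 48+25+31=104
- B+C+F: cost 4+2+6=12, value 48+25+28=101
- B+D+F: cost 4+7+6=17, value 48+16+28=92
Best: 107 util.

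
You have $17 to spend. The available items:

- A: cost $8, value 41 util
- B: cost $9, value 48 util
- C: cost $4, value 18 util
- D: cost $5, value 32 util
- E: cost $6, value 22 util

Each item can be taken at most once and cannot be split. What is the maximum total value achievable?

Check high-value combinations within $17:
- A+C+D: cost 8+4+5=17, value 41+18+32=91
- A+B: cost 8+9=17, value 41+48=89
- B+D: cost 9+5=14, value 48+32=80
- A+D: cost 8+5=13, value 41+32=73
Best: 91 util.

91 util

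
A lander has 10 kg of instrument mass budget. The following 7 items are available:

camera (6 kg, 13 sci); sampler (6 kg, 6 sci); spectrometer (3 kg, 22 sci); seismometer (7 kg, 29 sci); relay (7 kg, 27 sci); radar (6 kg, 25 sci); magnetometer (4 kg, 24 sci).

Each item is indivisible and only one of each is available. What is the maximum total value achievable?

51 sci

This is a 0/1 knapsack; check combinations near the capacity.
- spectrometer+seismometer: mass 3+7=10, value 22+29=51
- spectrometer+relay: mass 3+7=10, value 22+27=49
- radar+magnetometer: mass 6+4=10, value 25+24=49
- spectrometer+radar: mass 3+6=9, value 22+25=47
- spectrometer+magnetometer: mass 3+4=7, value 22+24=46
Best: 51 sci.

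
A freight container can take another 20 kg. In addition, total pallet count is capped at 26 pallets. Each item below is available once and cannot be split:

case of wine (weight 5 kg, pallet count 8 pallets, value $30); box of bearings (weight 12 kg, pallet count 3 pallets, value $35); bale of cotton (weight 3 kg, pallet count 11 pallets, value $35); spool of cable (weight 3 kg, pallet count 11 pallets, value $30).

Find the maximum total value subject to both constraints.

Feasible sets respecting both limits:
- case of wine+box of bearings+bale of cotton: weight 20, pallet count 22, value 100
- box of bearings+bale of cotton+spool of cable: weight 18, pallet count 25, value 100
- case of wine+box of bearings+spool of cable: weight 20, pallet count 22, value 95
Best: $100.

$100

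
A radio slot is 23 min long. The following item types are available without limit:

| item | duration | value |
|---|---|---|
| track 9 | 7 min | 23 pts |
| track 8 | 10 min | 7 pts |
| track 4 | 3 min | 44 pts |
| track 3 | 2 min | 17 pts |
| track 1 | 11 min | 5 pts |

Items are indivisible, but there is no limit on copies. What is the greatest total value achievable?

Best value-per-unit is track 4 at 44/3; filling with it alone gives 7×44 = 308.
Optimal mix: 7×track 4 + 1×track 3 → duration 23, value 325.

325 pts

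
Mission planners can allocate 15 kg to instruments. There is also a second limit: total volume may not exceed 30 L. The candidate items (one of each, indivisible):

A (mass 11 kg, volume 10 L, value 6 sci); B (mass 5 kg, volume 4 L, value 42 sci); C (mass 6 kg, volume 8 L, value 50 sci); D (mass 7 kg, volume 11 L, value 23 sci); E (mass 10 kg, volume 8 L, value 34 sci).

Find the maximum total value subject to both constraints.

Feasible sets respecting both limits:
- B+C: mass 11, volume 12, value 92
- B+E: mass 15, volume 12, value 76
- C+D: mass 13, volume 19, value 73
Best: 92 sci.

92 sci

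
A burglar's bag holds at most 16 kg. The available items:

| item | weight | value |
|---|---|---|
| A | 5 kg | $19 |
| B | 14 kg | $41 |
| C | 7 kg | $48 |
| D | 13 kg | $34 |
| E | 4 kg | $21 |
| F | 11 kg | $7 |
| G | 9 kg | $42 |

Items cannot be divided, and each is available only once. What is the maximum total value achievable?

Check high-value combinations within 16 kg:
- C+G: weight 7+9=16, value 48+42=90
- A+C+E: weight 5+7+4=16, value 19+48+21=88
- C+E: weight 7+4=11, value 48+21=69
- A+C: weight 5+7=12, value 19+48=67
- E+G: weight 4+9=13, value 21+42=63
Best: $90.

$90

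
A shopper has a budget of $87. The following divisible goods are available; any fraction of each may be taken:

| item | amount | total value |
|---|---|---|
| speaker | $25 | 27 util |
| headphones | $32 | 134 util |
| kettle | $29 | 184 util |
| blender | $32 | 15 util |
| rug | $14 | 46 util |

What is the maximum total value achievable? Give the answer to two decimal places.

Take in order of value per unit:
- kettle (184/29 per unit): all 29 → value 184, running total 184.00
- headphones (134/32 per unit): all 32 → value 134, running total 318.00
- rug (46/14 per unit): all 14 → value 46, running total 364.00
- speaker (27/25 per unit): 12 of 25 → value 12×27/25 = 12.9600, running total 376.96
Total 376.96.

376.96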